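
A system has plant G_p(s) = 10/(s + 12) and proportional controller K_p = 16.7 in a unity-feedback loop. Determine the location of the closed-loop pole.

s = -179

Closed-loop transfer function: T(s) = K_p·G_p(s)/(1 + K_p·G_p(s)) = 167/(s + 12 + 167) = 167/(s + 179).
The closed-loop pole is at s = −179.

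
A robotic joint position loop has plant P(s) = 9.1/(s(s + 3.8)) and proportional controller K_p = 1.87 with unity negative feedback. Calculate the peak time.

The closed-loop denominator s² + 3.8s + 17.02 gives ω_n = √17.02 = 4.125 and ζ = 3.8/(2ω_n) = 0.4606.
Damped frequency ω_d = ω_n√(1−ζ²) = 3.662 rad/s, so peak time T_p = π/ω_d = 0.858 s.

T_p = 0.858 s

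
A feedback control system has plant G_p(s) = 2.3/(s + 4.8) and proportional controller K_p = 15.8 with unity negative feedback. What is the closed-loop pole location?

s = -41.14

Closed-loop transfer function: T(s) = K_p·G_p(s)/(1 + K_p·G_p(s)) = 36.34/(s + 4.8 + 36.34) = 36.34/(s + 41.14).
The closed-loop pole is at s = −41.14.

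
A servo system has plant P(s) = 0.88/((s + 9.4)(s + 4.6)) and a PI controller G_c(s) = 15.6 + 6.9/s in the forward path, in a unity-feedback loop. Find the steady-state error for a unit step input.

0

The open loop G_c(s)P(s) has a pole at the origin (type 1), so the static position error constant is infinite and e_ss = 1/(1+∞) = 0.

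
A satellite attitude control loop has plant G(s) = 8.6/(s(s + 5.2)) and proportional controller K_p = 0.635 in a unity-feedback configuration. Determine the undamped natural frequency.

ω_n = 2.34 rad/s

With unity feedback the closed-loop characteristic equation is s² + 5.2s + 0.635·8.6 = s² + 5.2s + 5.461 = 0.
Matching s² + 2ζω_n s + ω_n²: ω_n = √5.461 = 2.337 rad/s and 2ζω_n = 5.2, so ζ = 5.2/(2·2.337) = 1.11.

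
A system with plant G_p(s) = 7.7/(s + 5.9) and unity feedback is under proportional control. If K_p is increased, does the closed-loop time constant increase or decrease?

decrease

Closed-loop pole is at s = −(5.9+K_p·7.7); larger K_p moves it further left, so τ = 1/(5.9+K_p·7.7) decreases.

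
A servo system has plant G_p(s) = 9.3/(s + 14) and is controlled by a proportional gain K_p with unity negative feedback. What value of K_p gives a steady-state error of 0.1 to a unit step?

The loop is type 0, so e_ss(step) = 1/(1 + K_pos) with K_pos = K_p·G_p(0).
G_p(0) = 0.6643. Require 1/(1 + K_p·0.6643) = 0.1, so 1 + 0.6643·K_p = 10.
K_p = (10 − 1)/0.6643 = 13.5.

K_p = 13.5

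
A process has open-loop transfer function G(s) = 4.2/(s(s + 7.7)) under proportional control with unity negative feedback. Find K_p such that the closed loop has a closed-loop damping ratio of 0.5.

Closed-loop characteristic equation: s² + 7.7s + K_p·4.2 = 0.
So ω_n = √(4.2K_p) and 2ζω_n = 7.7, giving ζ = 7.7/(2√(4.2K_p)).
Setting ζ = 0.5: √(4.2K_p) = 7.7/(2·0.5) = 7.7, so K_p = 59.29/4.2 = 14.1.

K_p = 14.1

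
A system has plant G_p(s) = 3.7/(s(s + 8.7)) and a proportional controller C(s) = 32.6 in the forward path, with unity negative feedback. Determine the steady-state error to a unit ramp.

The loop has one pole at the origin (type 1). Velocity error constant K_v = lim_{s→0} s·C(s)G_p(s) = 32.6·3.7/8.7 = 13.86.
Steady-state error to a unit ramp: e_ss = 1/K_v = 0.0721.

0.0721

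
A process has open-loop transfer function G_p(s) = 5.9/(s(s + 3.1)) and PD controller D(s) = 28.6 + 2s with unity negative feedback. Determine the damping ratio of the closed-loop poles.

ζ = 0.574

Forward path: (28.6 + 2s)·5.9/(s(s+3.1)). The closed-loop characteristic equation is s² + (3.1 + 5.9·2)s + 5.9·28.6 = 0.
That is s² + 14.9s + 168.7 = 0, so ω_n = 12.99 rad/s and ζ = 14.9/(2·12.99) = 0.5735.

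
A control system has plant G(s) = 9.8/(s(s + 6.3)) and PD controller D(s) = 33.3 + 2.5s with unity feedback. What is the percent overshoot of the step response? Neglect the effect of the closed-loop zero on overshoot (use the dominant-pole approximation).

Forward path: (33.3 + 2.5s)·9.8/(s(s+6.3)). The closed-loop characteristic equation is s² + (6.3 + 9.8·2.5)s + 9.8·33.3 = 0.
That is s² + 30.8s + 326.3 = 0, so ω_n = 18.06 rad/s and ζ = 30.8/(2·18.06) = 0.8525.
%OS = 100·exp(−πζ/√(1−ζ²)) = 0.596%.

0.596%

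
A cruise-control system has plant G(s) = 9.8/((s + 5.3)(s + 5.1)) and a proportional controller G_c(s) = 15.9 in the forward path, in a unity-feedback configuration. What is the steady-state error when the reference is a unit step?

The loop is type 0. Static position error constant K_pos = G_c(0)·G(0) = 15.9·0.3626 = 5.765.
Steady-state error to a unit step: e_ss = 1/(1+K_pos) = 1/6.765 = 0.148.

0.148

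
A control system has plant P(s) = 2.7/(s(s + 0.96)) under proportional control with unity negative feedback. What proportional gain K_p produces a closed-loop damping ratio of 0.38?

Closed-loop characteristic equation: s² + 0.96s + K_p·2.7 = 0.
So ω_n = √(2.7K_p) and 2ζω_n = 0.96, giving ζ = 0.96/(2√(2.7K_p)).
Setting ζ = 0.38: √(2.7K_p) = 0.96/(2·0.38) = 1.263, so K_p = 1.596/2.7 = 0.591.

K_p = 0.591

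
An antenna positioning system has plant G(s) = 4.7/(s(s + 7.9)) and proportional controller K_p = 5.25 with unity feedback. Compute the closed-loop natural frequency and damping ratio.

With unity feedback the closed-loop characteristic equation is s² + 7.9s + 5.25·4.7 = s² + 7.9s + 24.68 = 0.
Matching s² + 2ζω_n s + ω_n²: ω_n = √24.68 = 4.967 rad/s and 2ζω_n = 7.9, so ζ = 7.9/(2·4.967) = 0.795.

ω_n = 4.97 rad/s, ζ = 0.795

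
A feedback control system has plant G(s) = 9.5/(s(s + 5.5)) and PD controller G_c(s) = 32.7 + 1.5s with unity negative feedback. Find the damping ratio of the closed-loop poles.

ζ = 0.56

Forward path: (32.7 + 1.5s)·9.5/(s(s+5.5)). The closed-loop characteristic equation is s² + (5.5 + 9.5·1.5)s + 9.5·32.7 = 0.
That is s² + 19.75s + 310.7 = 0, so ω_n = 17.63 rad/s and ζ = 19.75/(2·17.63) = 0.5603.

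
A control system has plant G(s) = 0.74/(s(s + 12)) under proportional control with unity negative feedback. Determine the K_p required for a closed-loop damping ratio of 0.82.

K_p = 72.4

Closed-loop characteristic equation: s² + 12s + K_p·0.74 = 0.
So ω_n = √(0.74K_p) and 2ζω_n = 12, giving ζ = 12/(2√(0.74K_p)).
Setting ζ = 0.82: √(0.74K_p) = 12/(2·0.82) = 7.317, so K_p = 53.54/0.74 = 72.4.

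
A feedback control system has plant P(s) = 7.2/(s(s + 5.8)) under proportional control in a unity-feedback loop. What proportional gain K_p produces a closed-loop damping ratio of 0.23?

K_p = 22.1

Closed-loop characteristic equation: s² + 5.8s + K_p·7.2 = 0.
So ω_n = √(7.2K_p) and 2ζω_n = 5.8, giving ζ = 5.8/(2√(7.2K_p)).
Setting ζ = 0.23: √(7.2K_p) = 5.8/(2·0.23) = 12.61, so K_p = 159/7.2 = 22.1.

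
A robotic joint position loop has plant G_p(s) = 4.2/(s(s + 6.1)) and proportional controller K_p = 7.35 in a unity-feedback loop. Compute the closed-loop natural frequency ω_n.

The closed-loop denominator is s(s+6.1) + 7.35·4.2 = s² + 6.1s + 30.87.
So ω_n² = 30.87 ⇒ ω_n = 5.556 rad/s, and ζ = 6.1/(2ω_n) = 0.549.

ω_n = 5.56 rad/s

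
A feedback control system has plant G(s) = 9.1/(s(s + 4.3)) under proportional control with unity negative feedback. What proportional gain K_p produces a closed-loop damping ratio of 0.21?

K_p = 11.5

Closed-loop characteristic equation: s² + 4.3s + K_p·9.1 = 0.
So ω_n = √(9.1K_p) and 2ζω_n = 4.3, giving ζ = 4.3/(2√(9.1K_p)).
Setting ζ = 0.21: √(9.1K_p) = 4.3/(2·0.21) = 10.24, so K_p = 104.8/9.1 = 11.5.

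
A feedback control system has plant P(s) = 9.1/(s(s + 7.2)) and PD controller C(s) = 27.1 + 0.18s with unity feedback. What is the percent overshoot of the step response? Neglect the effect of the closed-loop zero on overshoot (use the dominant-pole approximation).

39.8%

Forward path: (27.1 + 0.18s)·9.1/(s(s+7.2)). The closed-loop characteristic equation is s² + (7.2 + 9.1·0.18)s + 9.1·27.1 = 0.
That is s² + 8.838s + 246.6 = 0, so ω_n = 15.7 rad/s and ζ = 8.838/(2·15.7) = 0.2814.
%OS = 100·exp(−πζ/√(1−ζ²)) = 39.8%.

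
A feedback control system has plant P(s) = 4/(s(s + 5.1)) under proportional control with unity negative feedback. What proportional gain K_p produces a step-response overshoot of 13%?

K_p = 5.48

From %OS = 100·exp(−πζ/√(1−ζ²)) = 13%, ζ = −ln(0.13)/√(π²+ln²(0.13)) = 0.5446.
Characteristic equation s² + 5.1s + 4K_p = 0 gives ζ = 5.1/(2√(4K_p)).
Setting ζ = 0.5446: √(4K_p) = 5.1/(2·0.5446) = 4.682, so K_p = 21.92/4 = 5.48.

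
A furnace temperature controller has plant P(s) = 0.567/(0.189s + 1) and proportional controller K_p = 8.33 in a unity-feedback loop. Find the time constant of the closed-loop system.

Closed loop: T(s) = K_p·P/(1+K_p·P) = 4.723/(0.189s + 1 + 4.723), with pole at s = −(1 + 4.723)/0.189 = −30.28.
Closed-loop time constant τ = 1/30.28 = 0.033 s.

τ = 0.033 s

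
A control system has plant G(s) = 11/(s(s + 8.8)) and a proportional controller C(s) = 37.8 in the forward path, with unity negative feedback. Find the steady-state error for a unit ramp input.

0.0212

The loop has one pole at the origin (type 1). Velocity error constant K_v = lim_{s→0} s·C(s)G(s) = 37.8·11/8.8 = 47.25.
Steady-state error to a unit ramp: e_ss = 1/K_v = 0.0212.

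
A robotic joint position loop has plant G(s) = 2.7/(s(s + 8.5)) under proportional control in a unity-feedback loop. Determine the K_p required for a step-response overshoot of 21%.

K_p = 33.8

From %OS = 100·exp(−πζ/√(1−ζ²)) = 21%, ζ = −ln(0.21)/√(π²+ln²(0.21)) = 0.4449.
Characteristic equation s² + 8.5s + 2.7K_p = 0 gives ζ = 8.5/(2√(2.7K_p)).
Setting ζ = 0.4449: √(2.7K_p) = 8.5/(2·0.4449) = 9.553, so K_p = 91.26/2.7 = 33.8.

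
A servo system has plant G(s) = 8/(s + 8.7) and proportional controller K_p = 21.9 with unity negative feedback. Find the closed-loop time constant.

τ = 0.00544 s

Closed-loop transfer function: T(s) = K_p·G(s)/(1 + K_p·G(s)) = 175.2/(s + 8.7 + 175.2) = 175.2/(s + 183.9).
Time constant τ = 1/183.9 = 0.00544 s.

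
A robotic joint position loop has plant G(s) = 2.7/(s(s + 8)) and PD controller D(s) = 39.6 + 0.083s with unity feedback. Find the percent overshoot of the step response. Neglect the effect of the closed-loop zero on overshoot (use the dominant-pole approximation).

25.6%

Forward path: (39.6 + 0.083s)·2.7/(s(s+8)). The closed-loop characteristic equation is s² + (8 + 2.7·0.083)s + 2.7·39.6 = 0.
That is s² + 8.224s + 106.9 = 0, so ω_n = 10.34 rad/s and ζ = 8.224/(2·10.34) = 0.3977.
%OS = 100·exp(−πζ/√(1−ζ²)) = 25.6%.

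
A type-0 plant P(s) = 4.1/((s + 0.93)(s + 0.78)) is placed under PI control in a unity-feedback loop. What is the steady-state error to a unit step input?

The PI controller's integrator makes the forward path type 1, so e_ss to a step is zero.

0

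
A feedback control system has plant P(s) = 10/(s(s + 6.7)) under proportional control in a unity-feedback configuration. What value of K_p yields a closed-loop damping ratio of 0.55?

Closed-loop characteristic equation: s² + 6.7s + K_p·10 = 0.
So ω_n = √(10K_p) and 2ζω_n = 6.7, giving ζ = 6.7/(2√(10K_p)).
Setting ζ = 0.55: √(10K_p) = 6.7/(2·0.55) = 6.091, so K_p = 37.1/10 = 3.71.

K_p = 3.71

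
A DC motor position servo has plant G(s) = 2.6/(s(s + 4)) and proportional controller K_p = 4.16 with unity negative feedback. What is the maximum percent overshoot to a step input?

9.01%

From 1 + K_pG(s) = 0: s² + 4s + 10.82 = 0 ⇒ ω_n = 3.289, ζ = 0.6081.
%OS = 100·exp(−πζ/√(1−ζ²)) = 100·exp(−π·0.6081/√0.6302) = 9.01%.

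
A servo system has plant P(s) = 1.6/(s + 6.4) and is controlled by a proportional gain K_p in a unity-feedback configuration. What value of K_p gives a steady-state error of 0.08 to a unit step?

For a type-0 loop with proportional control, e_ss = 1/(1 + K_p·P(0)).
P(0) = 0.25. Require 1/(1 + K_p·0.25) = 0.08, so 1 + 0.25·K_p = 12.5.
K_p = (12.5 − 1)/0.25 = 46.

K_p = 46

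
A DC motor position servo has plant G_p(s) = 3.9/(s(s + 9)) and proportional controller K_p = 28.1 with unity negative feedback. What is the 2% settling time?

The closed-loop denominator s² + 9s + 109.6 gives ω_n = √109.6 = 10.47 and ζ = 9/(2ω_n) = 0.4299.
2% settling time T_s ≈ 4/(ζω_n) = 4/4.5 = 0.889 s.

T_s ≈ 0.889 s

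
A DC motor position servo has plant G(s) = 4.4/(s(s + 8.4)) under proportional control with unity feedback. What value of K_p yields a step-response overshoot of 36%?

From %OS = 100·exp(−πζ/√(1−ζ²)) = 36%, ζ = −ln(0.36)/√(π²+ln²(0.36)) = 0.3093.
Characteristic equation s² + 8.4s + 4.4K_p = 0 gives ζ = 8.4/(2√(4.4K_p)).
Setting ζ = 0.3093: √(4.4K_p) = 8.4/(2·0.3093) = 13.58, so K_p = 184.4/4.4 = 41.9.

K_p = 41.9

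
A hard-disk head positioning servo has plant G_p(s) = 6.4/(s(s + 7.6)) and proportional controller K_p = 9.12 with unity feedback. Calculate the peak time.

From 1 + K_pG_p(s) = 0: s² + 7.6s + 58.37 = 0 ⇒ ω_n = 7.64, ζ = 0.4974.
Damped frequency ω_d = ω_n√(1−ζ²) = 6.628 rad/s, so peak time T_p = π/ω_d = 0.474 s.

T_p = 0.474 s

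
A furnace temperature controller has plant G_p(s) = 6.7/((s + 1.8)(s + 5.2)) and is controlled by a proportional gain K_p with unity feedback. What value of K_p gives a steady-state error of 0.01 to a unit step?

K_p = 138

For a type-0 loop with proportional control, e_ss = 1/(1 + K_p·G_p(0)).
G_p(0) = 0.7158. Require 1/(1 + K_p·0.7158) = 0.01, so 1 + 0.7158·K_p = 100.
K_p = (100 − 1)/0.7158 = 138.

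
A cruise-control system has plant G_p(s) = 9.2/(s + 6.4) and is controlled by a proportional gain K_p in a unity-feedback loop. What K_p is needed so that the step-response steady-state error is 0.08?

Steady-state error for a unit step on this type-0 loop is 1/(1 + K_p·G_p(0)).
G_p(0) = 1.437. Require 1/(1 + K_p·1.437) = 0.08, so 1 + 1.437·K_p = 12.5.
K_p = (12.5 − 1)/1.437 = 8.

K_p = 8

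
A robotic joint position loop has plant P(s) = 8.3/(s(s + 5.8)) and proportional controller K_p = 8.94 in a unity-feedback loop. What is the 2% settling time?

T_s ≈ 1.38 s

Closed-loop characteristic equation: s² + 5.8s + 74.2 = 0, so ω_n = 8.614 rad/s and ζ = 5.8/(2·8.614) = 0.3367.
2% settling time T_s ≈ 4/(ζω_n) = 4/2.9 = 1.38 s.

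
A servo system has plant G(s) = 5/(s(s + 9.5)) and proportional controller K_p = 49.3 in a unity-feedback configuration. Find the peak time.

T_p = 0.21 s

From 1 + K_pG(s) = 0: s² + 9.5s + 246.5 = 0 ⇒ ω_n = 15.7, ζ = 0.3025.
Damped frequency ω_d = ω_n√(1−ζ²) = 14.96 rad/s, so peak time T_p = π/ω_d = 0.21 s.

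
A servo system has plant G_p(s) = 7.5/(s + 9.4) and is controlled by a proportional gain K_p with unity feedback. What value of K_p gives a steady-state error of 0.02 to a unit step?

K_p = 61.4

For a type-0 loop with proportional control, e_ss = 1/(1 + K_p·G_p(0)).
G_p(0) = 0.7979. Require 1/(1 + K_p·0.7979) = 0.02, so 1 + 0.7979·K_p = 50.
K_p = (50 − 1)/0.7979 = 61.4.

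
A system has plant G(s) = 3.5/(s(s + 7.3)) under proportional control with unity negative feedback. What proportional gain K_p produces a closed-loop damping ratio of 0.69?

K_p = 8

Closed-loop characteristic equation: s² + 7.3s + K_p·3.5 = 0.
So ω_n = √(3.5K_p) and 2ζω_n = 7.3, giving ζ = 7.3/(2√(3.5K_p)).
Setting ζ = 0.69: √(3.5K_p) = 7.3/(2·0.69) = 5.29, so K_p = 27.98/3.5 = 8.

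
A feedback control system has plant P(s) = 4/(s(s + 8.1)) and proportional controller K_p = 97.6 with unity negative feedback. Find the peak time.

T_p = 0.162 s

Closed-loop characteristic equation: s² + 8.1s + 390.4 = 0, so ω_n = 19.76 rad/s and ζ = 8.1/(2·19.76) = 0.205.
Damped frequency ω_d = ω_n√(1−ζ²) = 19.34 rad/s, so peak time T_p = π/ω_d = 0.162 s.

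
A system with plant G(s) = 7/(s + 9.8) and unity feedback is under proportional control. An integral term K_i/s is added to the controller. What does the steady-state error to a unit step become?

0

Adding integral action puts a pole at s = 0 in the forward path, raising the system type to 1; a type-1 loop has zero steady-state error to a step.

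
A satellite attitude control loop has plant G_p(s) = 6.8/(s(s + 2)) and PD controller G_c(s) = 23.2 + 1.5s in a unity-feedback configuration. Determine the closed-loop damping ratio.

ζ = 0.486

Forward path: (23.2 + 1.5s)·6.8/(s(s+2)). The closed-loop characteristic equation is s² + (2 + 6.8·1.5)s + 6.8·23.2 = 0.
That is s² + 12.2s + 157.8 = 0, so ω_n = 12.56 rad/s and ζ = 12.2/(2·12.56) = 0.4857.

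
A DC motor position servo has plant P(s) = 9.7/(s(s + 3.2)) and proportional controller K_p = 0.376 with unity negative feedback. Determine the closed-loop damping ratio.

ζ = 0.838

With unity feedback the closed-loop characteristic equation is s² + 3.2s + 0.376·9.7 = s² + 3.2s + 3.647 = 0.
So ω_n² = 3.647 ⇒ ω_n = 1.91 rad/s, and ζ = 3.2/(2ω_n) = 0.838.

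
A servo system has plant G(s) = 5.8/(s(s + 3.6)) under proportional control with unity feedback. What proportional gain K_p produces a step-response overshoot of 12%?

From %OS = 100·exp(−πζ/√(1−ζ²)) = 12%, ζ = −ln(0.12)/√(π²+ln²(0.12)) = 0.5594.
Characteristic equation s² + 3.6s + 5.8K_p = 0 gives ζ = 3.6/(2√(5.8K_p)).
Setting ζ = 0.5594: √(5.8K_p) = 3.6/(2·0.5594) = 3.218, so K_p = 10.35/5.8 = 1.79.

K_p = 1.79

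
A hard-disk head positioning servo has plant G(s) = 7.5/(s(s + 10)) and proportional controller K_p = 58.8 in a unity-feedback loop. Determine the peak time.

Closed-loop characteristic equation: s² + 10s + 441 = 0, so ω_n = 21 rad/s and ζ = 10/(2·21) = 0.2381.
Damped frequency ω_d = ω_n√(1−ζ²) = 20.4 rad/s, so peak time T_p = π/ω_d = 0.154 s.

T_p = 0.154 s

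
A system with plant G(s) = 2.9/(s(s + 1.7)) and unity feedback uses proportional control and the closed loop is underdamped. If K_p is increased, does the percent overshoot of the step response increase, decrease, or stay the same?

increase

ζ = 1.7/(2√(2.9K_p)) decreases as K_p grows; lower damping means more overshoot.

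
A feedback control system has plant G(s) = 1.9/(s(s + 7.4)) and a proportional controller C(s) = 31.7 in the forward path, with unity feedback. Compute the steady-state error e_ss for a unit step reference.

The open loop C(s)G(s) has a pole at the origin (type 1), so the static position error constant is infinite and e_ss = 1/(1+∞) = 0.

0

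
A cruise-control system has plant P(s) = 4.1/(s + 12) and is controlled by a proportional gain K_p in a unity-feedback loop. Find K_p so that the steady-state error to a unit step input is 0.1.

K_p = 26.3

The loop is type 0, so e_ss(step) = 1/(1 + K_pos) with K_pos = K_p·P(0).
P(0) = 0.3417. Require 1/(1 + K_p·0.3417) = 0.1, so 1 + 0.3417·K_p = 10.
K_p = (10 − 1)/0.3417 = 26.3.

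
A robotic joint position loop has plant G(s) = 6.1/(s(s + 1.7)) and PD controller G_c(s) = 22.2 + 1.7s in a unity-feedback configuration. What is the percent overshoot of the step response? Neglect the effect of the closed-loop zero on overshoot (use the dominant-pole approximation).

Forward path: (22.2 + 1.7s)·6.1/(s(s+1.7)). The closed-loop characteristic equation is s² + (1.7 + 6.1·1.7)s + 6.1·22.2 = 0.
That is s² + 12.07s + 135.4 = 0, so ω_n = 11.64 rad/s and ζ = 12.07/(2·11.64) = 0.5186.
%OS = 100·exp(−πζ/√(1−ζ²)) = 14.9%.

14.9%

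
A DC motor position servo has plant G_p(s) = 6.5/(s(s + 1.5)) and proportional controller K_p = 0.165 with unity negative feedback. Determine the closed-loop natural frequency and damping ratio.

ω_n = 1.04 rad/s, ζ = 0.724

With unity feedback the closed-loop characteristic equation is s² + 1.5s + 0.165·6.5 = s² + 1.5s + 1.073 = 0.
So ω_n² = 1.073 ⇒ ω_n = 1.036 rad/s, and ζ = 1.5/(2ω_n) = 0.724.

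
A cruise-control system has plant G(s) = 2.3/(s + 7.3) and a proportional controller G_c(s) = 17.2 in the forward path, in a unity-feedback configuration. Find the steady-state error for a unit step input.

0.156

The loop is type 0. Static position error constant K_pos = G_c(0)·G(0) = 17.2·0.3151 = 5.419.
Steady-state error to a unit step: e_ss = 1/(1+K_pos) = 1/6.419 = 0.156.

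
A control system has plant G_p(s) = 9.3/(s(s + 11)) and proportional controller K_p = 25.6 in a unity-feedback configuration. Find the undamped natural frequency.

The closed-loop denominator is s(s+11) + 25.6·9.3 = s² + 11s + 238.1.
Matching s² + 2ζω_n s + ω_n²: ω_n = √238.1 = 15.43 rad/s and 2ζω_n = 11, so ζ = 11/(2·15.43) = 0.356.

ω_n = 15.4 rad/s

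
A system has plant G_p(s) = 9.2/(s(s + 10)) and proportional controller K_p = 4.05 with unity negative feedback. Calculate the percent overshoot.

The closed-loop denominator s² + 10s + 37.26 gives ω_n = √37.26 = 6.104 and ζ = 10/(2ω_n) = 0.8191.
%OS = 100·exp(−πζ/√(1−ζ²)) = 100·exp(−π·0.8191/√0.329) = 1.13%.

1.13%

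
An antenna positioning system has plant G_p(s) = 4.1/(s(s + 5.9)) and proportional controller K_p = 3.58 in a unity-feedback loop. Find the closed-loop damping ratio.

ζ = 0.77

1 + K_p·G_p(s) = 0 gives s² + 5.9s + 14.68 = 0.
Matching s² + 2ζω_n s + ω_n²: ω_n = √14.68 = 3.831 rad/s and 2ζω_n = 5.9, so ζ = 5.9/(2·3.831) = 0.77.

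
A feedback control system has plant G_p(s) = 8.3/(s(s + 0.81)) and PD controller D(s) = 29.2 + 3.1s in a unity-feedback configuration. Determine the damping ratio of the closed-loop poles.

ζ = 0.852

Forward path: (29.2 + 3.1s)·8.3/(s(s+0.81)). The closed-loop characteristic equation is s² + (0.81 + 8.3·3.1)s + 8.3·29.2 = 0.
That is s² + 26.54s + 242.4 = 0, so ω_n = 15.57 rad/s and ζ = 26.54/(2·15.57) = 0.8524.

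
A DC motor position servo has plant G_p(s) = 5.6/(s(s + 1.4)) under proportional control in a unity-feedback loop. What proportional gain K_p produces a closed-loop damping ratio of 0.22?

Closed-loop characteristic equation: s² + 1.4s + K_p·5.6 = 0.
So ω_n = √(5.6K_p) and 2ζω_n = 1.4, giving ζ = 1.4/(2√(5.6K_p)).
Setting ζ = 0.22: √(5.6K_p) = 1.4/(2·0.22) = 3.182, so K_p = 10.12/5.6 = 1.81.

K_p = 1.81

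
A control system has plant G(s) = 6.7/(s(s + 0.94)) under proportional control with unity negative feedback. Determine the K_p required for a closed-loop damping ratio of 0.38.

Closed-loop characteristic equation: s² + 0.94s + K_p·6.7 = 0.
So ω_n = √(6.7K_p) and 2ζω_n = 0.94, giving ζ = 0.94/(2√(6.7K_p)).
Setting ζ = 0.38: √(6.7K_p) = 0.94/(2·0.38) = 1.237, so K_p = 1.53/6.7 = 0.228.

K_p = 0.228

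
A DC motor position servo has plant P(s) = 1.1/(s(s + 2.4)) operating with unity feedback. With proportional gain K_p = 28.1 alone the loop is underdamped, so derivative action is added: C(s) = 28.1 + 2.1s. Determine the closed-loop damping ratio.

Forward path: (28.1 + 2.1s)·1.1/(s(s+2.4)). The closed-loop characteristic equation is s² + (2.4 + 1.1·2.1)s + 1.1·28.1 = 0.
That is s² + 4.71s + 30.91 = 0, so ω_n = 5.56 rad/s and ζ = 4.71/(2·5.56) = 0.4236.

ζ = 0.424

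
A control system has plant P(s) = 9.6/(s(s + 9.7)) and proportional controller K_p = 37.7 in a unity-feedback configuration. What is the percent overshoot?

43.7%

Closed-loop characteristic equation: s² + 9.7s + 361.9 = 0, so ω_n = 19.02 rad/s and ζ = 9.7/(2·19.02) = 0.2549.
%OS = 100·exp(−πζ/√(1−ζ²)) = 100·exp(−π·0.2549/√0.935) = 43.7%.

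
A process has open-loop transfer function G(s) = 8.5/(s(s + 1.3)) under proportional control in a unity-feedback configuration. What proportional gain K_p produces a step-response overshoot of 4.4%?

K_p = 0.1

From %OS = 100·exp(−πζ/√(1−ζ²)) = 4.4%, ζ = −ln(0.044)/√(π²+ln²(0.044)) = 0.7051.
Characteristic equation s² + 1.3s + 8.5K_p = 0 gives ζ = 1.3/(2√(8.5K_p)).
Setting ζ = 0.7051: √(8.5K_p) = 1.3/(2·0.7051) = 0.9219, so K_p = 0.8499/8.5 = 0.1.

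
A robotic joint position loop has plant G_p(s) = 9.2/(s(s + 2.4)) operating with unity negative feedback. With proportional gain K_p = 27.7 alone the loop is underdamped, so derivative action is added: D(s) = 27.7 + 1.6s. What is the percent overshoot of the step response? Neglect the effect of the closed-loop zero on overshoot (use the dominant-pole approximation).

Forward path: (27.7 + 1.6s)·9.2/(s(s+2.4)). The closed-loop characteristic equation is s² + (2.4 + 9.2·1.6)s + 9.2·27.7 = 0.
That is s² + 17.12s + 254.8 = 0, so ω_n = 15.96 rad/s and ζ = 17.12/(2·15.96) = 0.5362.
%OS = 100·exp(−πζ/√(1−ζ²)) = 13.6%.

13.6%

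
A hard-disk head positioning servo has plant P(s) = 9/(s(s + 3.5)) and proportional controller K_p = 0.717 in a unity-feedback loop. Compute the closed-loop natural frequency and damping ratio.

With unity feedback the closed-loop characteristic equation is s² + 3.5s + 0.717·9 = s² + 3.5s + 6.453 = 0.
Matching s² + 2ζω_n s + ω_n²: ω_n = √6.453 = 2.54 rad/s and 2ζω_n = 3.5, so ζ = 3.5/(2·2.54) = 0.689.

ω_n = 2.54 rad/s, ζ = 0.689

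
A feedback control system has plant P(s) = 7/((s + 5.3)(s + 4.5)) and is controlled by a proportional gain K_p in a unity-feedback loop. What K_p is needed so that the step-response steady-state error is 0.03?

For a type-0 loop with proportional control, e_ss = 1/(1 + K_p·P(0)).
P(0) = 0.2935. Require 1/(1 + K_p·0.2935) = 0.03, so 1 + 0.2935·K_p = 33.33.
K_p = (33.33 − 1)/0.2935 = 110.

K_p = 110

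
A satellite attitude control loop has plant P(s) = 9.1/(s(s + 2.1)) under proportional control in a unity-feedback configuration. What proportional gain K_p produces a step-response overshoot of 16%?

From %OS = 100·exp(−πζ/√(1−ζ²)) = 16%, ζ = −ln(0.16)/√(π²+ln²(0.16)) = 0.5039.
Characteristic equation s² + 2.1s + 9.1K_p = 0 gives ζ = 2.1/(2√(9.1K_p)).
Setting ζ = 0.5039: √(9.1K_p) = 2.1/(2·0.5039) = 2.084, so K_p = 4.343/9.1 = 0.477.

K_p = 0.477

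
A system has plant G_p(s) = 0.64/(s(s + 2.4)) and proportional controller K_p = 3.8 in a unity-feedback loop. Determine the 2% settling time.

Closed-loop characteristic equation: s² + 2.4s + 2.432 = 0, so ω_n = 1.559 rad/s and ζ = 2.4/(2·1.559) = 0.7695.
2% settling time T_s ≈ 4/(ζω_n) = 4/1.2 = 3.33 s.

T_s ≈ 3.33 s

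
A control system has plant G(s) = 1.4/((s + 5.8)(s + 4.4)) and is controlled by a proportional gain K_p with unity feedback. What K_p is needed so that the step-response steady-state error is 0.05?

Steady-state error for a unit step on this type-0 loop is 1/(1 + K_p·G(0)).
G(0) = 0.05486. Require 1/(1 + K_p·0.05486) = 0.05, so 1 + 0.05486·K_p = 20.
K_p = (20 − 1)/0.05486 = 346.

K_p = 346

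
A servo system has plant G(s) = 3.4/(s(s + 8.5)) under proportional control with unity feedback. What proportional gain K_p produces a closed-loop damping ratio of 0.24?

Closed-loop characteristic equation: s² + 8.5s + K_p·3.4 = 0.
So ω_n = √(3.4K_p) and 2ζω_n = 8.5, giving ζ = 8.5/(2√(3.4K_p)).
Setting ζ = 0.24: √(3.4K_p) = 8.5/(2·0.24) = 17.71, so K_p = 313.6/3.4 = 92.2.

K_p = 92.2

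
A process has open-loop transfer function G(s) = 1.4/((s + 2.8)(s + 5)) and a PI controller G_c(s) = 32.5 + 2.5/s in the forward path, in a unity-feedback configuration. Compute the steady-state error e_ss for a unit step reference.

0

The open loop G_c(s)G(s) has a pole at the origin (type 1), so the static position error constant is infinite and e_ss = 1/(1+∞) = 0.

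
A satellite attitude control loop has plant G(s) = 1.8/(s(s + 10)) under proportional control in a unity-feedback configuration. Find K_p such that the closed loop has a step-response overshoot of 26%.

From %OS = 100·exp(−πζ/√(1−ζ²)) = 26%, ζ = −ln(0.26)/√(π²+ln²(0.26)) = 0.3941.
Characteristic equation s² + 10s + 1.8K_p = 0 gives ζ = 10/(2√(1.8K_p)).
Setting ζ = 0.3941: √(1.8K_p) = 10/(2·0.3941) = 12.69, so K_p = 161/1.8 = 89.4.

K_p = 89.4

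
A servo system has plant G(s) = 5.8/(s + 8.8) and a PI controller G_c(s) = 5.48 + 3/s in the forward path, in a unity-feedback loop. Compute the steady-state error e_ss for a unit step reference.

0

The open loop G_c(s)G(s) has a pole at the origin (type 1), so the static position error constant is infinite and e_ss = 1/(1+∞) = 0.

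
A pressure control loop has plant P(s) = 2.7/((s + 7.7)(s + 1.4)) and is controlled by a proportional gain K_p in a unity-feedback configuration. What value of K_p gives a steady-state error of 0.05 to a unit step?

Steady-state error for a unit step on this type-0 loop is 1/(1 + K_p·P(0)).
P(0) = 0.2505. Require 1/(1 + K_p·0.2505) = 0.05, so 1 + 0.2505·K_p = 20.
K_p = (20 − 1)/0.2505 = 75.9.

K_p = 75.9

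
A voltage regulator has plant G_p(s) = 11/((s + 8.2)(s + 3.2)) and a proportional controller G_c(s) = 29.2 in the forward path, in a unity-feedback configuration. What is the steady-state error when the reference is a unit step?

0.0755

The loop is type 0. Static position error constant K_pos = G_c(0)·G_p(0) = 29.2·0.4192 = 12.24.
Steady-state error to a unit step: e_ss = 1/(1+K_pos) = 1/13.24 = 0.0755.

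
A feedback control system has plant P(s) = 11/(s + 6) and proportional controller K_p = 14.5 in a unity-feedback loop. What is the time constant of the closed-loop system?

Closed-loop transfer function: T(s) = K_p·P(s)/(1 + K_p·P(s)) = 159.5/(s + 6 + 159.5) = 159.5/(s + 165.5).
Time constant τ = 1/165.5 = 0.00604 s.

τ = 0.00604 s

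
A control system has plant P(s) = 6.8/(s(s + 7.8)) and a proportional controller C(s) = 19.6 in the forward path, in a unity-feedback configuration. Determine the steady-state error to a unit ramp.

The loop has one pole at the origin (type 1). Velocity error constant K_v = lim_{s→0} s·C(s)P(s) = 19.6·6.8/7.8 = 17.09.
Steady-state error to a unit ramp: e_ss = 1/K_v = 0.0585.

0.0585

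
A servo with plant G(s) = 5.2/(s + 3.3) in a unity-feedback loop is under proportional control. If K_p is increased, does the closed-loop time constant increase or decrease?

The closed-loop bandwidth 3.3+K_p·5.2 grows with K_p, so τ shrinks.

decrease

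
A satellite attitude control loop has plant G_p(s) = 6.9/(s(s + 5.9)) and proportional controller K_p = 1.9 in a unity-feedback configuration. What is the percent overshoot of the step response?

The closed-loop denominator s² + 5.9s + 13.11 gives ω_n = √13.11 = 3.621 and ζ = 5.9/(2ω_n) = 0.8147.
%OS = 100·exp(−πζ/√(1−ζ²)) = 100·exp(−π·0.8147/√0.3362) = 1.21%.

1.21%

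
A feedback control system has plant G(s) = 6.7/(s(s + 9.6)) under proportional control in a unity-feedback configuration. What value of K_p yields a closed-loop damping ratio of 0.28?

K_p = 43.9

Closed-loop characteristic equation: s² + 9.6s + K_p·6.7 = 0.
So ω_n = √(6.7K_p) and 2ζω_n = 9.6, giving ζ = 9.6/(2√(6.7K_p)).
Setting ζ = 0.28: √(6.7K_p) = 9.6/(2·0.28) = 17.14, so K_p = 293.9/6.7 = 43.9.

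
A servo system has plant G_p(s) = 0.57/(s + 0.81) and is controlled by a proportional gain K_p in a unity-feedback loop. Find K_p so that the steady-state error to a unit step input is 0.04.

K_p = 34.1

Steady-state error for a unit step on this type-0 loop is 1/(1 + K_p·G_p(0)).
G_p(0) = 0.7037. Require 1/(1 + K_p·0.7037) = 0.04, so 1 + 0.7037·K_p = 25.
K_p = (25 − 1)/0.7037 = 34.1.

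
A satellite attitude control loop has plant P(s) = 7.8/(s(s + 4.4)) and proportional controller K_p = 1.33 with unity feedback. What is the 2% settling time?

T_s ≈ 1.82 s

Closed-loop characteristic equation: s² + 4.4s + 10.37 = 0, so ω_n = 3.221 rad/s and ζ = 4.4/(2·3.221) = 0.683.
2% settling time T_s ≈ 4/(ζω_n) = 4/2.2 = 1.82 s.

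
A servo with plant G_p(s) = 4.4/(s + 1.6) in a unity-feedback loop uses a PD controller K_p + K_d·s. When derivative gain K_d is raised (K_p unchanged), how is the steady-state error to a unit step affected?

unchanged

K_d affects only the transient (the s-coefficient); the DC loop gain, and hence e_ss, depends only on K_p.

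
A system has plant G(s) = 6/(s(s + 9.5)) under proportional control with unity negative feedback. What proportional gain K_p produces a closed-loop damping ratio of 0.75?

K_p = 6.69

Closed-loop characteristic equation: s² + 9.5s + K_p·6 = 0.
So ω_n = √(6K_p) and 2ζω_n = 9.5, giving ζ = 9.5/(2√(6K_p)).
Setting ζ = 0.75: √(6K_p) = 9.5/(2·0.75) = 6.333, so K_p = 40.11/6 = 6.69.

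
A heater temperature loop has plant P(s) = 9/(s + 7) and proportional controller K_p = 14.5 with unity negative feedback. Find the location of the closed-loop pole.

Closed-loop transfer function: T(s) = K_p·P(s)/(1 + K_p·P(s)) = 130.5/(s + 7 + 130.5) = 130.5/(s + 137.5).
The closed-loop pole is at s = −137.5.

s = -137.5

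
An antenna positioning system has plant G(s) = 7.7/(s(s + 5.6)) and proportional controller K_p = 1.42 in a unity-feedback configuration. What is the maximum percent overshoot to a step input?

0.673%

Closed-loop characteristic equation: s² + 5.6s + 10.93 = 0, so ω_n = 3.307 rad/s and ζ = 5.6/(2·3.307) = 0.8468.
%OS = 100·exp(−πζ/√(1−ζ²)) = 100·exp(−π·0.8468/√0.283) = 0.673%.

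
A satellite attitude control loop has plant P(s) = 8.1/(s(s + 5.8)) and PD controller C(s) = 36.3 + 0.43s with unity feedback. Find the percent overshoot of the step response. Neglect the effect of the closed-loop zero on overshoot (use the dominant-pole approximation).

41.3%

Forward path: (36.3 + 0.43s)·8.1/(s(s+5.8)). The closed-loop characteristic equation is s² + (5.8 + 8.1·0.43)s + 8.1·36.3 = 0.
That is s² + 9.283s + 294 = 0, so ω_n = 17.15 rad/s and ζ = 9.283/(2·17.15) = 0.2707.
%OS = 100·exp(−πζ/√(1−ζ²)) = 41.3%.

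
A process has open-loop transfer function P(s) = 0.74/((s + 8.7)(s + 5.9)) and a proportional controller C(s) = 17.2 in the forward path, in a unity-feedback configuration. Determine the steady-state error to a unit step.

0.801

The loop is type 0. Static position error constant K_pos = C(0)·P(0) = 17.2·0.01442 = 0.248.
Steady-state error to a unit step: e_ss = 1/(1+K_pos) = 1/1.248 = 0.801.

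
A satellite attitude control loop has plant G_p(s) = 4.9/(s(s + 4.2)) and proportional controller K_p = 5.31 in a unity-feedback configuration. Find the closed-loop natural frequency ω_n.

ω_n = 5.1 rad/s

The closed-loop denominator is s(s+4.2) + 5.31·4.9 = s² + 4.2s + 26.02.
Matching s² + 2ζω_n s + ω_n²: ω_n = √26.02 = 5.101 rad/s and 2ζω_n = 4.2, so ζ = 4.2/(2·5.101) = 0.412.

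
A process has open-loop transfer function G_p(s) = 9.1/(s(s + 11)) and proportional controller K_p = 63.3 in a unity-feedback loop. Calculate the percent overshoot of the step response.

47.7%

The closed-loop denominator s² + 11s + 576 gives ω_n = √576 = 24 and ζ = 11/(2ω_n) = 0.2292.
%OS = 100·exp(−πζ/√(1−ζ²)) = 100·exp(−π·0.2292/√0.9475) = 47.7%.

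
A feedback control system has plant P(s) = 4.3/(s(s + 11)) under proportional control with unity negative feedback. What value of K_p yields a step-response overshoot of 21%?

K_p = 35.5

From %OS = 100·exp(−πζ/√(1−ζ²)) = 21%, ζ = −ln(0.21)/√(π²+ln²(0.21)) = 0.4449.
Characteristic equation s² + 11s + 4.3K_p = 0 gives ζ = 11/(2√(4.3K_p)).
Setting ζ = 0.4449: √(4.3K_p) = 11/(2·0.4449) = 12.36, so K_p = 152.8/4.3 = 35.5.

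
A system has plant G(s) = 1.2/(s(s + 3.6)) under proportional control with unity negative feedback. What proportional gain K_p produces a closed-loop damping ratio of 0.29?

Closed-loop characteristic equation: s² + 3.6s + K_p·1.2 = 0.
So ω_n = √(1.2K_p) and 2ζω_n = 3.6, giving ζ = 3.6/(2√(1.2K_p)).
Setting ζ = 0.29: √(1.2K_p) = 3.6/(2·0.29) = 6.207, so K_p = 38.53/1.2 = 32.1.

K_p = 32.1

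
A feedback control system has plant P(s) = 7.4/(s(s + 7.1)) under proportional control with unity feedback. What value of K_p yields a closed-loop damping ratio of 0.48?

K_p = 7.39

Closed-loop characteristic equation: s² + 7.1s + K_p·7.4 = 0.
So ω_n = √(7.4K_p) and 2ζω_n = 7.1, giving ζ = 7.1/(2√(7.4K_p)).
Setting ζ = 0.48: √(7.4K_p) = 7.1/(2·0.48) = 7.396, so K_p = 54.7/7.4 = 7.39.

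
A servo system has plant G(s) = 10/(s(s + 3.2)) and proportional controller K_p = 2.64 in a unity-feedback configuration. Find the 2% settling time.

T_s ≈ 2.5 s

From 1 + K_pG(s) = 0: s² + 3.2s + 26.4 = 0 ⇒ ω_n = 5.138, ζ = 0.3114.
2% settling time T_s ≈ 4/(ζω_n) = 4/1.6 = 2.5 s.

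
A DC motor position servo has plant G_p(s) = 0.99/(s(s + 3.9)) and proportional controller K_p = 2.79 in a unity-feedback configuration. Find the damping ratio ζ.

The closed-loop denominator is s(s+3.9) + 2.79·0.99 = s² + 3.9s + 2.762.
So ω_n² = 2.762 ⇒ ω_n = 1.662 rad/s, and ζ = 3.9/(2ω_n) = 1.17.

ζ = 1.17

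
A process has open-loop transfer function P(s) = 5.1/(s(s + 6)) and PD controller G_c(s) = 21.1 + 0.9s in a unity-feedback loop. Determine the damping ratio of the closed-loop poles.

ζ = 0.51

Forward path: (21.1 + 0.9s)·5.1/(s(s+6)). The closed-loop characteristic equation is s² + (6 + 5.1·0.9)s + 5.1·21.1 = 0.
That is s² + 10.59s + 107.6 = 0, so ω_n = 10.37 rad/s and ζ = 10.59/(2·10.37) = 0.5104.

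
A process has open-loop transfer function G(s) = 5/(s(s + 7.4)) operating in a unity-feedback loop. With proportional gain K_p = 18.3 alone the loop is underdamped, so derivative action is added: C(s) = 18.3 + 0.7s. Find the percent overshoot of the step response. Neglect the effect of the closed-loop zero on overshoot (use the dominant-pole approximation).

11.3%

Forward path: (18.3 + 0.7s)·5/(s(s+7.4)). The closed-loop characteristic equation is s² + (7.4 + 5·0.7)s + 5·18.3 = 0.
That is s² + 10.9s + 91.5 = 0, so ω_n = 9.566 rad/s and ζ = 10.9/(2·9.566) = 0.5698.
%OS = 100·exp(−πζ/√(1−ζ²)) = 11.3%.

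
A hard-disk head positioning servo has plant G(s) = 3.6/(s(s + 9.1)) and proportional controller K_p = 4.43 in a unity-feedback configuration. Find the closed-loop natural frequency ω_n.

With unity feedback the closed-loop characteristic equation is s² + 9.1s + 4.43·3.6 = s² + 9.1s + 15.95 = 0.
So ω_n² = 15.95 ⇒ ω_n = 3.993 rad/s, and ζ = 9.1/(2ω_n) = 1.14.

ω_n = 3.99 rad/s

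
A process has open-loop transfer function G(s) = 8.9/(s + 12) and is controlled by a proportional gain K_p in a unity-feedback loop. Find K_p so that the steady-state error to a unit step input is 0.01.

Steady-state error for a unit step on this type-0 loop is 1/(1 + K_p·G(0)).
G(0) = 0.7417. Require 1/(1 + K_p·0.7417) = 0.01, so 1 + 0.7417·K_p = 100.
K_p = (100 − 1)/0.7417 = 133.

K_p = 133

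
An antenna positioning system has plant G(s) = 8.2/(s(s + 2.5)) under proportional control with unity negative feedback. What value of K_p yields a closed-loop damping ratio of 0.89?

Closed-loop characteristic equation: s² + 2.5s + K_p·8.2 = 0.
So ω_n = √(8.2K_p) and 2ζω_n = 2.5, giving ζ = 2.5/(2√(8.2K_p)).
Setting ζ = 0.89: √(8.2K_p) = 2.5/(2·0.89) = 1.404, so K_p = 1.973/8.2 = 0.241.

K_p = 0.241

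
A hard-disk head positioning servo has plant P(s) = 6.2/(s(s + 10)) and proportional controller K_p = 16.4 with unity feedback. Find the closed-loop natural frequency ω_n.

ω_n = 10.1 rad/s

1 + K_p·P(s) = 0 gives s² + 10s + 101.7 = 0.
So ω_n² = 101.7 ⇒ ω_n = 10.08 rad/s, and ζ = 10/(2ω_n) = 0.496.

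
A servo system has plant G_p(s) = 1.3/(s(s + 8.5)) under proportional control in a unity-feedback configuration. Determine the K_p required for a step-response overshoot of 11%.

From %OS = 100·exp(−πζ/√(1−ζ²)) = 11%, ζ = −ln(0.11)/√(π²+ln²(0.11)) = 0.5749.
Characteristic equation s² + 8.5s + 1.3K_p = 0 gives ζ = 8.5/(2√(1.3K_p)).
Setting ζ = 0.5749: √(1.3K_p) = 8.5/(2·0.5749) = 7.393, so K_p = 54.65/1.3 = 42.

K_p = 42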